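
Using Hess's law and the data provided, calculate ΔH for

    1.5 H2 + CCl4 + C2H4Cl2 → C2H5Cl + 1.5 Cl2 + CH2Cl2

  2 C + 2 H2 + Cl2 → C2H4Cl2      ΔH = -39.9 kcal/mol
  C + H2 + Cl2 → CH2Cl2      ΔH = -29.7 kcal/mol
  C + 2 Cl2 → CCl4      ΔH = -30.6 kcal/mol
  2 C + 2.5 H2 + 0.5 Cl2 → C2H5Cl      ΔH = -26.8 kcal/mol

equation 1 reversed (C2H4Cl2 must end up as a reactant): +39.9 kcal/mol
equation 2 as written (CH2Cl2 already on the product side): -29.7 kcal/mol
equation 3 reversed (CCl4 must end up as a reactant): +30.6 kcal/mol
equation 4 as written (C2H5Cl already on the product side): -26.8 kcal/mol
Summing the manipulated equations, ΔH = (+39.9) + (-29.7) + (+30.6) + (-26.8) = 14.0 kcal/mol

ΔH = 14.0 kcal/mol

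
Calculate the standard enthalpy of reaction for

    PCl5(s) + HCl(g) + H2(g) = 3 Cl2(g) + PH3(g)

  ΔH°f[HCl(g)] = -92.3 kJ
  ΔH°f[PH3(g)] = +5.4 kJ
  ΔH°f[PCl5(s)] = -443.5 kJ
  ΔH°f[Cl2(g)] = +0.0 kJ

Products: 3·(+0.0) + 1·(+5.4) = +5.4
Reactants: 1·(-443.5) + 1·(-92.3) + 1·(+0.0) = -535.8
ΔH° = (+5.4) − (-535.8) = 541.2 kJ

ΔH° = 541.2 kJ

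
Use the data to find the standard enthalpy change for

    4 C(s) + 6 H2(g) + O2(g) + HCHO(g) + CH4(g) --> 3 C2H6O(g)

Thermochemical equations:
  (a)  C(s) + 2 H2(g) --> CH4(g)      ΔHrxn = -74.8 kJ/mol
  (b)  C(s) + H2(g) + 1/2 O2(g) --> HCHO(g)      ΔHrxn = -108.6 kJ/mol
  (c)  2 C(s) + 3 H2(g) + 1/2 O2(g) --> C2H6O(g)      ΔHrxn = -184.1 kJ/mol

ΔHrxn = -368.9 kJ/mol

(a) reversed (CH4(g) must end up as a reactant): +74.8 kJ/mol
(b) reversed (reverse to put HCHO(g) on the reactant side): +108.6 kJ/mol
(c) × 3 (×3 to match 3 C2H6O(g) in the target): (3)·(-184.1) = -552.3 kJ/mol
ΔHrxn = (-1)·(-74.8) + (-1)·(-108.6) + (3)·(-184.1) = -368.9 kJ/mol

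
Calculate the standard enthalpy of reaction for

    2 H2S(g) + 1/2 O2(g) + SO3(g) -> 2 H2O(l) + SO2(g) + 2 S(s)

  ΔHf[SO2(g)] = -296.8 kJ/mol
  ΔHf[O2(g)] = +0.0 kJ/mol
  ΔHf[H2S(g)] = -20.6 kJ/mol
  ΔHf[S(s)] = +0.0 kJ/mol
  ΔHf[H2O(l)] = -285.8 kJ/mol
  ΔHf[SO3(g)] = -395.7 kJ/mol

Products: 2·(-285.8) + 1·(-296.8) + 2·(+0.0) = -868.4
Reactants: 2·(-20.6) + 1/2·(+0.0) + 1·(-395.7) = -436.9
ΔH°rxn = (-868.4) − (-436.9) = -431.5 kJ/mol

ΔH°rxn = -431.5 kJ/mol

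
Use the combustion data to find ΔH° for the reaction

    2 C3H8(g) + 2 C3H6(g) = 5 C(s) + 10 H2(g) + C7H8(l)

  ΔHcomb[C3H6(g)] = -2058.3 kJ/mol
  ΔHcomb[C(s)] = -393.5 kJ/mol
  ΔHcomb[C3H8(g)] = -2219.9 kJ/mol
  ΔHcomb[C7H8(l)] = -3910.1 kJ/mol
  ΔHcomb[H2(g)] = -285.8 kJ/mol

ΔH° = 179.2 kJ/mol

With combustion enthalpies, reactants minus products:
= [2·(-2219.9) + 2·(-2058.3)] − [5·(-393.5) + 10·(-285.8) + 1·(-3910.1)]
= 179.2 kJ/mol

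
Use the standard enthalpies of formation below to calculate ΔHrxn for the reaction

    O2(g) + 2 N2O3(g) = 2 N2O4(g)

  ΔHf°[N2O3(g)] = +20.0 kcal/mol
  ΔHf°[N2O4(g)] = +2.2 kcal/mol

ΔH°rxn = Σ nΔHf°(products) − Σ nΔHf°(reactants).
Products: 2·(+2.2) = +4.4
Reactants: 1·(+0.0) + 2·(+20.0) = +40.0
ΔHrxn = (+4.4) − (+40.0) = -35.6 kcal/mol

ΔHrxn = -35.6 kcal/mol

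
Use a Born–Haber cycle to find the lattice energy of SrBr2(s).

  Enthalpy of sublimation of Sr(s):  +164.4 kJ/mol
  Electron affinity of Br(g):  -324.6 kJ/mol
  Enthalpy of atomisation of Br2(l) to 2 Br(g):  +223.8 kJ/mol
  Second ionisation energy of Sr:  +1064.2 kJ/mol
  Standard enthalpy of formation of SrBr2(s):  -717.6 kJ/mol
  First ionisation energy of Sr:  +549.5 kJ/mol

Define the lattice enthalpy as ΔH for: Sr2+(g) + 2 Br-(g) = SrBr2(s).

ΔHf° = 1·ΔHsub + 1·(ΣIE) + 1·D(Br2) + 2·EA + U
-717.6 = 1·(+164.4) + 1·(+1613.7) + 1·(+223.8) + 2·(-324.6) + U
U = -717.6 − (+1352.7) = -2070.3 kJ/mol

U = -2070.3 kJ/mol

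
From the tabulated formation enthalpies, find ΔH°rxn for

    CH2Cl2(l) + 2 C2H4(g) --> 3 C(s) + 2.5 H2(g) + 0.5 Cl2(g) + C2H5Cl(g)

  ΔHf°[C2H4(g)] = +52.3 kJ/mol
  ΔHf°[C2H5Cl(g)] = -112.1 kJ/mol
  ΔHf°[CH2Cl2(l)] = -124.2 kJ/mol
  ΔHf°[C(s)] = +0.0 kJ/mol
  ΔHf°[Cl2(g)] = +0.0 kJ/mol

Products: 3·(+0.0) + 5/2·(+0.0) + 1/2·(+0.0) + 1·(-112.1) = -112.1
Reactants: 1·(-124.2) + 2·(+52.3) = -19.6
ΔH°rxn = (-112.1) − (-19.6) = -92.5 kJ/mol

ΔH°rxn = -92.5 kJ/mol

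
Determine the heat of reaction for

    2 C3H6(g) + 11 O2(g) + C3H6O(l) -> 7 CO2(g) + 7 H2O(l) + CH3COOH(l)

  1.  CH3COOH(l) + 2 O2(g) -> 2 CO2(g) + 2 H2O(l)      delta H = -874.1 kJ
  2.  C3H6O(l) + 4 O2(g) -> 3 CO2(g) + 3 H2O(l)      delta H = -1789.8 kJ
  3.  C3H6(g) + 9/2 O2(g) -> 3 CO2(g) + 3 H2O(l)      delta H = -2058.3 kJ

delta H = -5032.3 kJ

eq. 1 reversed: +874.1 kJ
eq. 2 as written: -1789.8 kJ
eq. 3 × 2: (2)·(-2058.3) = -4116.6 kJ
Combining the equations, delta H = (-1)·(-874.1) + (1)·(-1789.8) + (2)·(-2058.3) = -5032.3 kJ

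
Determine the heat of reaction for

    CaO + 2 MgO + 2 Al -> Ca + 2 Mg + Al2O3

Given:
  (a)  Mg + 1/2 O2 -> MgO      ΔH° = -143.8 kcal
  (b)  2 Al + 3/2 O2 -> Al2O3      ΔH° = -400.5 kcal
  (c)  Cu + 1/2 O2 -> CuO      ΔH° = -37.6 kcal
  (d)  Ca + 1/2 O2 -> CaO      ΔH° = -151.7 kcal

(a) reversed and × 2: (-2)·(-143.8) = +287.6 kcal
(b) as written: -400.5 kcal
(c): not needed.
(d) reversed: +151.7 kcal
ΔH° = (+287.6) + (-400.5) + (+151.7) = 38.8 kcal

ΔH° = 38.8 kcal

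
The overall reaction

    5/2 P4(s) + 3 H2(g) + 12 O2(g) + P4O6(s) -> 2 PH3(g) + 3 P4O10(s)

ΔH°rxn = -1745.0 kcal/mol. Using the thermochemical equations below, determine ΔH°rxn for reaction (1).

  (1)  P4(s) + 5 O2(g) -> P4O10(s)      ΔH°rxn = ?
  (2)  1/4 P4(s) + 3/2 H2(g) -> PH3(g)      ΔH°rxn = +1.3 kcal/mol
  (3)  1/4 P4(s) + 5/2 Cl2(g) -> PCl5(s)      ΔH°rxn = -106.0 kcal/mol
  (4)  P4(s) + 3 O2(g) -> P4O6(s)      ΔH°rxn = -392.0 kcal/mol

(1) × 3 (×3 to match 3 P4O10(s) in the target): contributes 3·x
(2) × 2 (×2 to match 2 PH3(g) in the target): (2)·(+1.3) = +2.6 kcal/mol
(3): not needed (PCl5(s) appears nowhere else).
(4) reversed (P4O6(s) must end up as a reactant): +392.0 kcal/mol
-1745.0 = (+2.6) + (+392.0) + 3·x
x = (-1745.0 − (+394.6)) / (3) = -713.2 kcal/mol

ΔH°rxn = -713.2 kcal/mol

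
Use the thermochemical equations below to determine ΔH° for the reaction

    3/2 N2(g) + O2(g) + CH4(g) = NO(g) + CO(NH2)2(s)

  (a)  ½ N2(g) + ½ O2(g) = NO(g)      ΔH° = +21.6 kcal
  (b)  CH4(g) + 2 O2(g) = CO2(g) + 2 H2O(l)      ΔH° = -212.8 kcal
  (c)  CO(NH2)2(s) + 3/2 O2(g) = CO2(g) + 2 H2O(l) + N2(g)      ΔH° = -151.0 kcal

(a) as written: +21.6 kcal
(b) as written: -212.8 kcal
(c) reversed: +151.0 kcal
By Hess's law, ΔH° = (1)·(+21.6) + (1)·(-212.8) + (-1)·(-151.0) = -40.2 kcal

ΔH° = -40.2 kcal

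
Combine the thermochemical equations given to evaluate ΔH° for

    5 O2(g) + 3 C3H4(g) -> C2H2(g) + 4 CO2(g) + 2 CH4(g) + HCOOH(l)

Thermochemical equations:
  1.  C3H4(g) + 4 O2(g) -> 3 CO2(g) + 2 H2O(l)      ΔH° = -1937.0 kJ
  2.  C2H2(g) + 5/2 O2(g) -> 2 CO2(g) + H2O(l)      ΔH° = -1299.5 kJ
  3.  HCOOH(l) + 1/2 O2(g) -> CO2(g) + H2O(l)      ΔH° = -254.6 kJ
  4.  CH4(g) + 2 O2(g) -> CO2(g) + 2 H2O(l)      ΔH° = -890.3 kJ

ΔH° = -2476.3 kJ

eq. 1 × 3: (3)·(-1937.0) = -5811.0 kJ
eq. 2 reversed: +1299.5 kJ
eq. 3 reversed: +254.6 kJ
eq. 4 reversed and × 2: (-2)·(-890.3) = +1780.6 kJ
ΔH° = (3)·(-1937.0) + (-1)·(-1299.5) + (-1)·(-254.6) + (-2)·(-890.3) = -2476.3 kJ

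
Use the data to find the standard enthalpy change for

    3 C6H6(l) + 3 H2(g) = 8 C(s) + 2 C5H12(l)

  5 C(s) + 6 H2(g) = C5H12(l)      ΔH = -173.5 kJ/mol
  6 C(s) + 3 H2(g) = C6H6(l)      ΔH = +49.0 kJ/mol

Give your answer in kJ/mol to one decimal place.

ΔH = -494.0 kJ/mol

equation 1 × 2: (2)·(-173.5) = -347.0 kJ/mol
equation 2 reversed and × 3: (-3)·(+49.0) = -147.0 kJ/mol
ΔH = (2)·(-173.5) + (-3)·(+49.0) = -494.0 kJ/mol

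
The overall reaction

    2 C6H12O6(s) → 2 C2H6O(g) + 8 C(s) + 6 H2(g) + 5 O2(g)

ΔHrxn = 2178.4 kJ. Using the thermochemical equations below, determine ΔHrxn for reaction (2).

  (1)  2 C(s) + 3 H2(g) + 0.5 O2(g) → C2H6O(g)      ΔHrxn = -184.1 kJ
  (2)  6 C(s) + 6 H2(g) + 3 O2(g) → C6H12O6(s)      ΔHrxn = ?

(1) × 2 (×2 to match 2 C2H6O(g) in the target): (2)·(-184.1) = -368.2 kJ
(2) reversed and × 2 (C6H12O6(s) must end up as a reactant; ×2 to match 2 C6H12O6(s) in the target): contributes −2·x
+2178.4 = (-368.2) − 2·x
x = (+2178.4 − (-368.2)) / (-2) = -1273.3 kJ

ΔHrxn = -1273.3 kJ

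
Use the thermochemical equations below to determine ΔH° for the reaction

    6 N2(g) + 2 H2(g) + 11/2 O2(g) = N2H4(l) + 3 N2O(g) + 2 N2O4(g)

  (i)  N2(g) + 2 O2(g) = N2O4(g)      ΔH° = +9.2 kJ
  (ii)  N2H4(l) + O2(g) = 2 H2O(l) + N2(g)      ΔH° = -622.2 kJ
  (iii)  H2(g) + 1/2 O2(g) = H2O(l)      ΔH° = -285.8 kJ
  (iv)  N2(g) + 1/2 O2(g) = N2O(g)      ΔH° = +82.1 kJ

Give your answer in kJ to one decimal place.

ΔH° = 315.3 kJ

(i) × 2: (2)·(+9.2) = +18.4 kJ
(ii) reversed: +622.2 kJ
(iii) × 2: (2)·(-285.8) = -571.6 kJ
(iv) × 3: (3)·(+82.1) = +246.3 kJ
Since enthalpy is a state function, ΔH° = (+18.4) + (+622.2) + (-571.6) + (+246.3) = 315.3 kJ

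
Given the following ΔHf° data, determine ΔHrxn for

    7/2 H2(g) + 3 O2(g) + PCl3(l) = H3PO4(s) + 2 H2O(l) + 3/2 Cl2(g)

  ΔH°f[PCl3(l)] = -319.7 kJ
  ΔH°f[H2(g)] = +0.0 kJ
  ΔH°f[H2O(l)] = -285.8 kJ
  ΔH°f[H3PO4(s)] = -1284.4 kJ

ΔHrxn = -1536.3 kJ

Products: 1·(-1284.4) + 2·(-285.8) + 3/2·(+0.0) = -1856.0
Reactants: 7/2·(+0.0) + 3·(+0.0) + 1·(-319.7) = -319.7
ΔHrxn = (-1856.0) − (-319.7) = -1536.3 kJ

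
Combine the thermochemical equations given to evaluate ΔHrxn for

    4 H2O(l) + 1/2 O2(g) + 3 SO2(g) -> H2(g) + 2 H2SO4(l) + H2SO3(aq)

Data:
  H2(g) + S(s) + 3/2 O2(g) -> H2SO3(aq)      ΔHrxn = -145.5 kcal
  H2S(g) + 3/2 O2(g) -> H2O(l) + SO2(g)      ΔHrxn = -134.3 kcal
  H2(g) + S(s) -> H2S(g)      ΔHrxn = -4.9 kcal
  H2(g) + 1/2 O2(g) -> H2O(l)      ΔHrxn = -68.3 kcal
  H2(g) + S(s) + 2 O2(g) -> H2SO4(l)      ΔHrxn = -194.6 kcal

ΔHrxn = -48.8 kcal

equation 1 as written: -145.5 kcal
equation 2 reversed and × 3: (-3)·(-134.3) = +402.9 kcal
equation 3 reversed and × 3: (-3)·(-4.9) = +14.7 kcal
equation 4 reversed: +68.3 kcal
equation 5 × 2: (2)·(-194.6) = -389.2 kcal
Summing the manipulated equations, ΔHrxn = (1)·(-145.5) + (-3)·(-134.3) + (-3)·(-4.9) + (-1)·(-68.3) + (2)·(-194.6) = -48.8 kcal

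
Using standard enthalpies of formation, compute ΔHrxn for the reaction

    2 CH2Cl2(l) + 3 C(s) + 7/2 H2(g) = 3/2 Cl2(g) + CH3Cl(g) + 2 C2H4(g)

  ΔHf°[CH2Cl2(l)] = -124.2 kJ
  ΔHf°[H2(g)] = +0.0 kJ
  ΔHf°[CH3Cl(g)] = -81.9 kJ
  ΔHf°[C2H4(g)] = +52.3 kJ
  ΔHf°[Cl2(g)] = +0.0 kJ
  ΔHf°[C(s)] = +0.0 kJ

ΔH°rxn = Σ nΔHf°(products) − Σ nΔHf°(reactants).
Products: 3/2·(+0.0) + 1·(-81.9) + 2·(+52.3) = +22.7
Reactants: 2·(-124.2) + 3·(+0.0) + 7/2·(+0.0) = -248.4
ΔHrxn = (+22.7) − (-248.4) = 271.1 kJ

ΔHrxn = 271.1 kJ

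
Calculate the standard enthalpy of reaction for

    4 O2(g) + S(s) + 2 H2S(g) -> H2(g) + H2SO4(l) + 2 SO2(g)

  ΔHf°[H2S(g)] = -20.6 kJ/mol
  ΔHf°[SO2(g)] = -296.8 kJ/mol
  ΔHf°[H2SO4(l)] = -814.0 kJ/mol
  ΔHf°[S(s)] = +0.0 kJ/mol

Products: 1·(+0.0) + 1·(-814.0) + 2·(-296.8) = -1407.6
Reactants: 4·(+0.0) + 1·(+0.0) + 2·(-20.6) = -41.2
ΔH_rxn = (-1407.6) − (-41.2) = -1366.4 kJ/mol

ΔH_rxn = -1366.4 kJ/mol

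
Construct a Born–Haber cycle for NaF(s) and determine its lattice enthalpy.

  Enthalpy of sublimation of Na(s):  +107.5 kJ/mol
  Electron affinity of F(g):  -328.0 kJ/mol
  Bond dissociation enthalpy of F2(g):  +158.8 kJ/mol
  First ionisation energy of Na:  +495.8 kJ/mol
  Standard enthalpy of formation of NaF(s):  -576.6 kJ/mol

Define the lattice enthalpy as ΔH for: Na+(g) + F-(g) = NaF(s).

ΔHf° = 1·ΔHsub + 1·(ΣIE) + 1/2·D(F2) + 1·EA + U
-576.6 = 1·(+107.5) + 1·(+495.8) + 1/2·(+158.8) + 1·(-328.0) + U
U = -576.6 − (+354.7) = -931.3 kJ/mol

U = -931.3 kJ/mol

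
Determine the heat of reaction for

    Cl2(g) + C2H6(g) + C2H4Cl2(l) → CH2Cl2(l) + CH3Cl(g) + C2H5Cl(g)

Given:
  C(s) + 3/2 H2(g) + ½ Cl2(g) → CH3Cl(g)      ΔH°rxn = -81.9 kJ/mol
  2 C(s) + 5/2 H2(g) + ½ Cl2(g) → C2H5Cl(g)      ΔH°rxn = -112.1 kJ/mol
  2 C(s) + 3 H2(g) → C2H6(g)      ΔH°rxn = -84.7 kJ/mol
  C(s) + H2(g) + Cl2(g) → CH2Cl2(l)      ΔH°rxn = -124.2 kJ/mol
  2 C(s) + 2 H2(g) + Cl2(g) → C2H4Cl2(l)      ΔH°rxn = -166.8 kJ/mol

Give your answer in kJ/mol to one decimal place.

equation 1 as written: -81.9 kJ/mol
equation 2 as written: -112.1 kJ/mol
equation 3 reversed: +84.7 kJ/mol
equation 4 as written: -124.2 kJ/mol
equation 5 reversed: +166.8 kJ/mol
Summing the manipulated equations, ΔH°rxn = (1)·(-81.9) + (1)·(-112.1) + (-1)·(-84.7) + (1)·(-124.2) + (-1)·(-166.8) = -66.7 kJ/mol

ΔH°rxn = -66.7 kJ/mol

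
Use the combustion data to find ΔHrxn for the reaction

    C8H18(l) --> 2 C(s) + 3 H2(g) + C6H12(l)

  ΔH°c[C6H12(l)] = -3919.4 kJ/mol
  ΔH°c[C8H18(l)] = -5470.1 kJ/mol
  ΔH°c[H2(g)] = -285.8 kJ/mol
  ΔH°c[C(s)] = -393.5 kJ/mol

ΔHrxn = 93.7 kJ/mol

Using ΔH = Σ nΔHc°(reactants) − Σ nΔHc°(products):
= [1·(-5470.1)] − [2·(-393.5) + 3·(-285.8) + 1·(-3919.4)]
= 93.7 kJ/mol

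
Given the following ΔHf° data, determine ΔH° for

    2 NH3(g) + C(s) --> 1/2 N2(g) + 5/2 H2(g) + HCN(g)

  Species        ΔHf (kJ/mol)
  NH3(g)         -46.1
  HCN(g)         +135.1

Products: 1/2·(+0.0) + 5/2·(+0.0) + 1·(+135.1) = +135.1
Reactants: 2·(-46.1) + 1·(+0.0) = -92.2
ΔH° = (+135.1) − (-92.2) = 227.3 kJ/mol

ΔH° = 227.3 kJ/mol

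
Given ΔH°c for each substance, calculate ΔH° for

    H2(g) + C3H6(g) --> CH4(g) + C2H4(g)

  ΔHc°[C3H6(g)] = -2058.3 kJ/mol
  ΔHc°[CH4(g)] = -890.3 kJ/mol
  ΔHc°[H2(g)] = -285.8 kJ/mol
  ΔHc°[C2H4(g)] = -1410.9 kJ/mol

With combustion enthalpies, reactants minus products:
= [1·(-285.8) + 1·(-2058.3)] − [1·(-890.3) + 1·(-1410.9)]
= -42.9 kJ/mol

ΔH° = -42.9 kJ/mol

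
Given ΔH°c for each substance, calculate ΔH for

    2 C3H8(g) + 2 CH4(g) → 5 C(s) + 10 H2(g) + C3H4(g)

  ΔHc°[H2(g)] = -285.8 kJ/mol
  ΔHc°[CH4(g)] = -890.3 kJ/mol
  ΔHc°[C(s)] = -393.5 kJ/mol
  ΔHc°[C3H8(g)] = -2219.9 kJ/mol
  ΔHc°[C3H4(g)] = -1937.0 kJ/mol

ΔH = 542.1 kJ/mol

With combustion enthalpies, reactants minus products:
= [2·(-2219.9) + 2·(-890.3)] − [5·(-393.5) + 10·(-285.8) + 1·(-1937.0)]
= 542.1 kJ/mol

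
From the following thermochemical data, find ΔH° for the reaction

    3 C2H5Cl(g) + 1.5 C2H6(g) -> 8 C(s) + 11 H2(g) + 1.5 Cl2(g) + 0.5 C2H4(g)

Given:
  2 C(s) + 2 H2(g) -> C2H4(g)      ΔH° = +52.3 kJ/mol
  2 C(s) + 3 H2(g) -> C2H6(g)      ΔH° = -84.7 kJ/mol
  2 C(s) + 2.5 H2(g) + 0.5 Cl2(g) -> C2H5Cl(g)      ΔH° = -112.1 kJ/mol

ΔH° = 489.5 kJ/mol

equation 1 × 1/2 (scale by 1/2 for the 1/2 C2H4(g)): (1/2)·(+52.3) = +26.15 kJ/mol
equation 2 reversed and × 3/2 (reverse to put C2H6(g) on the reactant side; scale by 3/2 for the 3/2 C2H6(g)): (-3/2)·(-84.7) = +127.05 kJ/mol
equation 3 reversed and × 3 (reverse to put C2H5Cl(g) on the reactant side; ×3 to match 3 C2H5Cl(g) in the target): (-3)·(-112.1) = +336.3 kJ/mol
ΔH° = (+26.15) + (+127.05) + (+336.3) = 489.5 kJ/mol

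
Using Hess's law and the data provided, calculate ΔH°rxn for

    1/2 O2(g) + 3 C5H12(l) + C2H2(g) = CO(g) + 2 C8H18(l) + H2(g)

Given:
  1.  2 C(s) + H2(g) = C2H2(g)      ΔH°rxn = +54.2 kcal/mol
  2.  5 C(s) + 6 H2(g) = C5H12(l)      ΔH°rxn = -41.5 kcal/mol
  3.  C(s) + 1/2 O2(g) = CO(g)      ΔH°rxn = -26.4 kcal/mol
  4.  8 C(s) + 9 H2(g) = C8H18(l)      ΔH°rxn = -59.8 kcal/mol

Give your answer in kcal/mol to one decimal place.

ΔH°rxn = -75.7 kcal/mol

eq. 1 reversed (reverse to put C2H2(g) on the reactant side): -54.2 kcal/mol
eq. 2 reversed and × 3 (C5H12(l) must end up as a reactant; ×3 to match 3 C5H12(l) in the target): (-3)·(-41.5) = +124.5 kcal/mol
eq. 3 as written (CO(g) already on the product side): -26.4 kcal/mol
eq. 4 × 2 (×2 to match 2 C8H18(l) in the target): (2)·(-59.8) = -119.6 kcal/mol
Combining the equations, ΔH°rxn = (-54.2) + (+124.5) + (-26.4) + (-119.6) = -75.7 kcal/mol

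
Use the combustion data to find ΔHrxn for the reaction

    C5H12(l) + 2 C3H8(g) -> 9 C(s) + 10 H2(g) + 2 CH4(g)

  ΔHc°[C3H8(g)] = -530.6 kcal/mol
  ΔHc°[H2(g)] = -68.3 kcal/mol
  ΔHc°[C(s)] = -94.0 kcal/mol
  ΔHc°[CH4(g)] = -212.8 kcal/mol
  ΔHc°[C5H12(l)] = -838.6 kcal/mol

With combustion enthalpies, reactants minus products:
= [1·(-838.6) + 2·(-530.6)] − [9·(-94.0) + 10·(-68.3) + 2·(-212.8)]
= 54.8 kcal/mol

ΔHrxn = 54.8 kcal/mol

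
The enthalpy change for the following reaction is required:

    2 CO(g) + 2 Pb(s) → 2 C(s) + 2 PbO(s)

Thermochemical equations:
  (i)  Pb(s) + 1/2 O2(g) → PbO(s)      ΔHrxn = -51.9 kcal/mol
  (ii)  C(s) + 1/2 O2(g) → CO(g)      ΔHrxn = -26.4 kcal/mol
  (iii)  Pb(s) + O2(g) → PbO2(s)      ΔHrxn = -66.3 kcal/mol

ΔHrxn = -51.0 kcal/mol

(i) × 2: (2)·(-51.9) = -103.8 kcal/mol
(ii) reversed and × 2: (-2)·(-26.4) = +52.8 kcal/mol
(iii): not needed.
Combining the equations, ΔHrxn = (2)·(-51.9) + (-2)·(-26.4) = -51.0 kcal/mol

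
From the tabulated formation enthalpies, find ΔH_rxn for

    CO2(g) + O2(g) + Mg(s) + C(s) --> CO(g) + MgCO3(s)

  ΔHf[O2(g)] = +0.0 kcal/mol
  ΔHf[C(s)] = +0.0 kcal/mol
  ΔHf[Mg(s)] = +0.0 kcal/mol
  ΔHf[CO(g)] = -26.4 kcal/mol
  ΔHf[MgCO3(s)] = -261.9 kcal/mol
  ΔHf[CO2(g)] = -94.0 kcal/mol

Products: 1·(-26.4) + 1·(-261.9) = -288.3
Reactants: 1·(-94.0) + 1·(+0.0) + 1·(+0.0) + 1·(+0.0) = -94.0
ΔH_rxn = (-288.3) − (-94.0) = -194.3 kcal/mol

ΔH_rxn = -194.3 kcal/mol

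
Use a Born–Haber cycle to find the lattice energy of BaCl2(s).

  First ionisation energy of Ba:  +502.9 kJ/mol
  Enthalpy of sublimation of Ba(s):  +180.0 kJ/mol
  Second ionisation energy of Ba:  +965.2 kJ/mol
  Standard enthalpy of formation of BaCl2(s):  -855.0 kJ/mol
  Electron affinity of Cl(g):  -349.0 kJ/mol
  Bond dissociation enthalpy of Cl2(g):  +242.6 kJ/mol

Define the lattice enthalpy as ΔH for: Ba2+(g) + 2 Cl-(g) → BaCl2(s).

ΔHf° = 1·ΔHsub + 1·(ΣIE) + 1·D(Cl2) + 2·EA + U
-855.0 = 1·(+180.0) + 1·(+1468.1) + 1·(+242.6) + 2·(-349.0) + U
U = -855.0 − (+1192.7) = -2047.7 kJ/mol

U = -2047.7 kJ/mol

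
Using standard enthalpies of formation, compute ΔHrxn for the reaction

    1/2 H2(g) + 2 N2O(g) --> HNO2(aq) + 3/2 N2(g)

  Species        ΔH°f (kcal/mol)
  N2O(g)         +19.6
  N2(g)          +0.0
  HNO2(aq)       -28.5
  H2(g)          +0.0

ΔHrxn = -67.7 kcal/mol

Products: 1·(-28.5) + 3/2·(+0.0) = -28.5
Reactants: 1/2·(+0.0) + 2·(+19.6) = +39.2
ΔHrxn = (-28.5) − (+39.2) = -67.7 kcal/mol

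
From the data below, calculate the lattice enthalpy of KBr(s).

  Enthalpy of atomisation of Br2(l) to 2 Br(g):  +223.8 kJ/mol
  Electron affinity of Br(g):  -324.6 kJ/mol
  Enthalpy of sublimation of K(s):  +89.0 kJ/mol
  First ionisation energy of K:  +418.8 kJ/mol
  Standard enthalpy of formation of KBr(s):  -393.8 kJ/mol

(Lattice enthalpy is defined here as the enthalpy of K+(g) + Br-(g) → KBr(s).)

U = -688.9 kJ/mol

ΔHf° = 1·ΔHsub + 1·(ΣIE) + 1/2·D(Br2) + 1·EA + U
-393.8 = 1·(+89.0) + 1·(+418.8) + 1/2·(+223.8) + 1·(-324.6) + U
U = -393.8 − (+295.1) = -688.9 kJ/mol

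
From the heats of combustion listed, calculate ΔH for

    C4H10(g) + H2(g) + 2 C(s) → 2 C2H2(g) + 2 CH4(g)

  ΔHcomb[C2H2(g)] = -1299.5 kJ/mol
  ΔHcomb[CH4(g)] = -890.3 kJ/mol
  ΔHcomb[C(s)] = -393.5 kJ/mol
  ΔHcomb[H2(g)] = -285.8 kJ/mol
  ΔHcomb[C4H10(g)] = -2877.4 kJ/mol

With combustion enthalpies, reactants minus products:
= [1·(-2877.4) + 1·(-285.8) + 2·(-393.5)] − [2·(-1299.5) + 2·(-890.3)]
= 429.4 kJ/mol

ΔH = 429.4 kJ/mol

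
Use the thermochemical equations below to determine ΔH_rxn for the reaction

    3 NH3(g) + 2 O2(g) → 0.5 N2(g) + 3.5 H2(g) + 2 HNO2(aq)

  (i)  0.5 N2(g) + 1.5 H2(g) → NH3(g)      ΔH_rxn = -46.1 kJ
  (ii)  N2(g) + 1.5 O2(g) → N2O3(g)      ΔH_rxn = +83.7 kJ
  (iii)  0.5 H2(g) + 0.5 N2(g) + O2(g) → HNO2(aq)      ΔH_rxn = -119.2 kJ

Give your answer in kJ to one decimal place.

(i) reversed and × 3 (NH3(g) must end up as a reactant; scale by 3 for the 3 NH3(g)): (-3)·(-46.1) = +138.3 kJ
(ii): not needed (N2O3(g) appears nowhere else).
(iii) × 2 (×2 to match 2 HNO2(aq) in the target): (2)·(-119.2) = -238.4 kJ
By Hess's law, ΔH_rxn = (-3)·(-46.1) + (2)·(-119.2) = -100.1 kJ

ΔH_rxn = -100.1 kJ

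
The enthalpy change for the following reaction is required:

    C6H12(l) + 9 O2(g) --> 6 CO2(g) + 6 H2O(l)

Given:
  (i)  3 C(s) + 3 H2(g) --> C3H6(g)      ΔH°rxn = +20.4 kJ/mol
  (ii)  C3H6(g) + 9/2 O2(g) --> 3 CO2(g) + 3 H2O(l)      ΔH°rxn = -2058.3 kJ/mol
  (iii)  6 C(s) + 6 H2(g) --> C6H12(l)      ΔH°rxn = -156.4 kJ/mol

(i) × 2: (2)·(+20.4) = +40.8 kJ/mol
(ii) × 2 (×2 to match 6 CO2(g) in the target): (2)·(-2058.3) = -4116.6 kJ/mol
(iii) reversed (C6H12(l) must end up as a reactant): +156.4 kJ/mol
ΔH°rxn = (2)·(+20.4) + (2)·(-2058.3) + (-1)·(-156.4) = -3919.4 kJ/mol

ΔH°rxn = -3919.4 kJ/mol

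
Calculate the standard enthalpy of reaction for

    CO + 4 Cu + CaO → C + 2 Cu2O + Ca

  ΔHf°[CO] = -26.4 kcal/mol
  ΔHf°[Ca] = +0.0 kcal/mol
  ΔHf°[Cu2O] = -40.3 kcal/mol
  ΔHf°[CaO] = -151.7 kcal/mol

Products: 1·(+0.0) + 2·(-40.3) + 1·(+0.0) = -80.6
Reactants: 1·(-26.4) + 4·(+0.0) + 1·(-151.7) = -178.1
ΔH°rxn = (-80.6) − (-178.1) = 97.5 kcal/mol

ΔH°rxn = 97.5 kcal/mol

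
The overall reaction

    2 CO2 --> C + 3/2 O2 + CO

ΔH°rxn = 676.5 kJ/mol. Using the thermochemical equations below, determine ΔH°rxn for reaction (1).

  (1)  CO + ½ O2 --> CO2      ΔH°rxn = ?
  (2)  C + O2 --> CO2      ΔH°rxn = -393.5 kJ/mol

(1) reversed (reverse to put CO on the product side): contributes −x
(2) reversed (reverse to put C on the product side): +393.5 kJ/mol
+676.5 = (+393.5) − x
x = (+676.5 − (+393.5)) / (-1) = -283.0 kJ/mol

ΔH°rxn = -283.0 kJ/mol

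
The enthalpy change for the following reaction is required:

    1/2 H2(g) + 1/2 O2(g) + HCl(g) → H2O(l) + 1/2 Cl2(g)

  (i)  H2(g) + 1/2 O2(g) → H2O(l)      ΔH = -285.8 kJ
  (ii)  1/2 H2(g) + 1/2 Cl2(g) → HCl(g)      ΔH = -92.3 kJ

(i) as written: -285.8 kJ
(ii) reversed: +92.3 kJ
ΔH = (1)·(-285.8) + (-1)·(-92.3) = -193.5 kJ

ΔH = -193.5 kJ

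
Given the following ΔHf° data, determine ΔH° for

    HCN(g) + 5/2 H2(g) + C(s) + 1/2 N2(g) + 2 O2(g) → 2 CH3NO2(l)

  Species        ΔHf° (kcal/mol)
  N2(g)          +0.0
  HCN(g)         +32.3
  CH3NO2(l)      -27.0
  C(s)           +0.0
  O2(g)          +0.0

ΔH° = -86.3 kcal/mol

Products: 2·(-27.0) = -54.0
Reactants: 1·(+32.3) + 5/2·(+0.0) + 1·(+0.0) + 1/2·(+0.0) + 2·(+0.0) = +32.3
ΔH° = (-54.0) − (+32.3) = -86.3 kcal/mol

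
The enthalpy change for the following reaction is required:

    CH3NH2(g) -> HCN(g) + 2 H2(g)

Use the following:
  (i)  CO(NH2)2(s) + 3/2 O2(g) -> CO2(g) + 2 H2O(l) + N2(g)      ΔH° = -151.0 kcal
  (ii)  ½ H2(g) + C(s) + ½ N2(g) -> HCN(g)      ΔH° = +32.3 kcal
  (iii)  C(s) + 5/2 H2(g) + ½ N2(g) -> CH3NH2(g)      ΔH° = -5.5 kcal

ΔH° = 37.8 kcal

(i): not needed (O2(g) appears nowhere else).
(ii) as written (HCN(g) already on the product side): +32.3 kcal
(iii) reversed (reverse to put CH3NH2(g) on the reactant side): +5.5 kcal
Combining the equations, ΔH° = (1)·(+32.3) + (-1)·(-5.5) = 37.8 kcal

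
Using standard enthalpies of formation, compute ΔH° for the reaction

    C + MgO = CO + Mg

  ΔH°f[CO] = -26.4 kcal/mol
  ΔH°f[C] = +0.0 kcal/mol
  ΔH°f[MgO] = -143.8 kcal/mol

ΔH° = 117.4 kcal/mol

ΔH°rxn = Σ nΔHf°(products) − Σ nΔHf°(reactants).
Products: 1·(-26.4) + 1·(+0.0) = -26.4
Reactants: 1·(+0.0) + 1·(-143.8) = -143.8
ΔH° = (-26.4) − (-143.8) = 117.4 kcal/mol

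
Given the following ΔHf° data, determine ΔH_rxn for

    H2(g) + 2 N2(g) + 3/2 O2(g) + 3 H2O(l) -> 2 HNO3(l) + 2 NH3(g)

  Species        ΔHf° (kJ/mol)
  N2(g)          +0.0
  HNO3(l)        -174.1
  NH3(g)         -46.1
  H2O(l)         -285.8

ΔH_rxn = 417.0 kJ/mol

Products: 2·(-174.1) + 2·(-46.1) = -440.4
Reactants: 1·(+0.0) + 2·(+0.0) + 3/2·(+0.0) + 3·(-285.8) = -857.4
ΔH_rxn = (-440.4) − (-857.4) = 417.0 kJ/mol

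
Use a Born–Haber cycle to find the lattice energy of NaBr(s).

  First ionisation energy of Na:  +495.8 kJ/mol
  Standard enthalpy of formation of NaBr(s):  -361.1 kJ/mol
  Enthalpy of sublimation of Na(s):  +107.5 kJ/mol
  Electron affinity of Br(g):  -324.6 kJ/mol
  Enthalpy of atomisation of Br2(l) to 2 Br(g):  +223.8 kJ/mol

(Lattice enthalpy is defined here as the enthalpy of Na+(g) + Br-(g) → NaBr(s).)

U = -751.7 kJ/mol

ΔHf° = 1·ΔHsub + 1·(ΣIE) + 1/2·D(Br2) + 1·EA + U
-361.1 = 1·(+107.5) + 1·(+495.8) + 1/2·(+223.8) + 1·(-324.6) + U
U = -361.1 − (+390.6) = -751.7 kJ/mol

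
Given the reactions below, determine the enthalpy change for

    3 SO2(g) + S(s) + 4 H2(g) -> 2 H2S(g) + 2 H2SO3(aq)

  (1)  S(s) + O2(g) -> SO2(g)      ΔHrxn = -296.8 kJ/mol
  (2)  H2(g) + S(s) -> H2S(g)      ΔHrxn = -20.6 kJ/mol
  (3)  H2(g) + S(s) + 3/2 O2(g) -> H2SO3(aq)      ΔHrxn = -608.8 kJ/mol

ΔHrxn = -368.4 kJ/mol

(1) reversed and × 3: (-3)·(-296.8) = +890.4 kJ/mol
(2) × 2: (2)·(-20.6) = -41.2 kJ/mol
(3) × 2: (2)·(-608.8) = -1217.6 kJ/mol
Since enthalpy is a state function, ΔHrxn = (-3)·(-296.8) + (2)·(-20.6) + (2)·(-608.8) = -368.4 kJ/mol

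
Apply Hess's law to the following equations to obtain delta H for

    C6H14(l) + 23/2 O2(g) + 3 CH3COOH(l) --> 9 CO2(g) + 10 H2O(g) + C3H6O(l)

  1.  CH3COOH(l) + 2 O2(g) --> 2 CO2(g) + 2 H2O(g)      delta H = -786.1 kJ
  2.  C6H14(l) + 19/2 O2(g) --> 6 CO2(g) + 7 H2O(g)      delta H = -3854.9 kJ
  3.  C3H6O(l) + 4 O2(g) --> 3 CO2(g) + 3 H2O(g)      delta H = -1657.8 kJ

delta H = -4555.4 kJ

eq. 1 × 3 (scale by 3 for the 3 CH3COOH(l)): (3)·(-786.1) = -2358.3 kJ
eq. 2 as written (C6H14(l) already on the reactant side): -3854.9 kJ
eq. 3 reversed (C3H6O(l) must end up as a product): +1657.8 kJ
delta H = (3)·(-786.1) + (1)·(-3854.9) + (-1)·(-1657.8) = -4555.4 kJ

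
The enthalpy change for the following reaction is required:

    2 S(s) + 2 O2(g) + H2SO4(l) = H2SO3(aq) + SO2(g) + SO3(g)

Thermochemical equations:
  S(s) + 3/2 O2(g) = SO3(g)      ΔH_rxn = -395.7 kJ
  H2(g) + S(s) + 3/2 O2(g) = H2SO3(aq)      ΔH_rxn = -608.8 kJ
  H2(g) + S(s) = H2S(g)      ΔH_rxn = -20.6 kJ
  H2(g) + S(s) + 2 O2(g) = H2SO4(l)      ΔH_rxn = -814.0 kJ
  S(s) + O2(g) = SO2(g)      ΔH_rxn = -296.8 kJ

equation 1 as written (SO3(g) already on the product side): -395.7 kJ
equation 2 as written (H2SO3(aq) already on the product side): -608.8 kJ
equation 3: not needed (H2S(g) appears nowhere else).
equation 4 reversed (reverse to put H2SO4(l) on the reactant side): +814.0 kJ
equation 5 as written (SO2(g) already on the product side): -296.8 kJ
Summing the manipulated equations, ΔH_rxn = (-395.7) + (-608.8) + (+814.0) + (-296.8) = -487.3 kJ

ΔH_rxn = -487.3 kJ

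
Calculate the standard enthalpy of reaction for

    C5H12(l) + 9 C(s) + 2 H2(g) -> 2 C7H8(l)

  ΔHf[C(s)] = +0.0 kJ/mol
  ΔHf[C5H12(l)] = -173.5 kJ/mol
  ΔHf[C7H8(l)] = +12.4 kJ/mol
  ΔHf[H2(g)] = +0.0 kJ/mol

ΔH°rxn = 198.3 kJ/mol

ΔH°rxn = Σ nΔHf°(products) − Σ nΔHf°(reactants).
Products: 2·(+12.4) = +24.8
Reactants: 1·(-173.5) + 9·(+0.0) + 2·(+0.0) = -173.5
ΔH°rxn = (+24.8) − (-173.5) = 198.3 kJ/mol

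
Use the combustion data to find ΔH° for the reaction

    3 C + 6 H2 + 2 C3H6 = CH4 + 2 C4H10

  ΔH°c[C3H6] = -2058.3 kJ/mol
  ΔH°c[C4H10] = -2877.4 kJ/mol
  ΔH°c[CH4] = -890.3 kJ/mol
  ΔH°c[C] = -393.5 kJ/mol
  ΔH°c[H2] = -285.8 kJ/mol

ΔH° = -366.8 kJ/mol

Using ΔH = Σ nΔHc°(reactants) − Σ nΔHc°(products):
= [3·(-393.5) + 6·(-285.8) + 2·(-2058.3)] − [1·(-890.3) + 2·(-2877.4)]
= -366.8 kJ/mol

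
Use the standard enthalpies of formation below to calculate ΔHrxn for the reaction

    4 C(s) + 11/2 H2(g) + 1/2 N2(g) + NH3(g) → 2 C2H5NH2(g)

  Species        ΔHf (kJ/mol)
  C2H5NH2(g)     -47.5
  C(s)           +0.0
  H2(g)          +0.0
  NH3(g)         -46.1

ΔHrxn = -48.9 kJ/mol

Products: 2·(-47.5) = -95.0
Reactants: 4·(+0.0) + 11/2·(+0.0) + 1/2·(+0.0) + 1·(-46.1) = -46.1
ΔHrxn = (-95.0) − (-46.1) = -48.9 kJ/mol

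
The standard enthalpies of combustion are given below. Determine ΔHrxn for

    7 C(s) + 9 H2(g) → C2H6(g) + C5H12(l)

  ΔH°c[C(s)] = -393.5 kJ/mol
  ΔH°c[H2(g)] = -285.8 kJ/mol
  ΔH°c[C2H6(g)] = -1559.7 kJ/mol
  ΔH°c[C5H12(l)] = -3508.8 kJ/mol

With combustion enthalpies, reactants minus products:
= [7·(-393.5) + 9·(-285.8)] − [1·(-1559.7) + 1·(-3508.8)]
= -258.2 kJ/mol

ΔHrxn = -258.2 kJ/mol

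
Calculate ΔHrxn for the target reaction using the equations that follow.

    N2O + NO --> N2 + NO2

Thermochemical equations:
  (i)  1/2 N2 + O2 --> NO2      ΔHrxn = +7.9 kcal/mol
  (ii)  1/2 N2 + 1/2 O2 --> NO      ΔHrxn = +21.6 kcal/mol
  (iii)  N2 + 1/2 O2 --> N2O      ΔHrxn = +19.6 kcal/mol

(i) as written: +7.9 kcal/mol
(ii) reversed: -21.6 kcal/mol
(iii) reversed: -19.6 kcal/mol
ΔHrxn = (1)·(+7.9) + (-1)·(+21.6) + (-1)·(+19.6) = -33.3 kcal/mol

ΔHrxn = -33.3 kcal/mol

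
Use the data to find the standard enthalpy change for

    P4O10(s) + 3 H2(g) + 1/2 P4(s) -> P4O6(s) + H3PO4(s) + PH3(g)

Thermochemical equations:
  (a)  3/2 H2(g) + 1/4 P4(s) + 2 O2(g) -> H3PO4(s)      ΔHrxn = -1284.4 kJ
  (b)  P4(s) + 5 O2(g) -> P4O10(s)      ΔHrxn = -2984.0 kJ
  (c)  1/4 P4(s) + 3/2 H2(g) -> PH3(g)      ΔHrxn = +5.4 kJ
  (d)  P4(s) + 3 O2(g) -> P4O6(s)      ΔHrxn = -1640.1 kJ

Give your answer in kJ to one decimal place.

ΔHrxn = 64.9 kJ

(a) as written (H3PO4(s) already on the product side): -1284.4 kJ
(b) reversed (reverse to put P4O10(s) on the reactant side): +2984.0 kJ
(c) as written (PH3(g) already on the product side): +5.4 kJ
(d) as written (P4O6(s) already on the product side): -1640.1 kJ
Since enthalpy is a state function, ΔHrxn = (1)·(-1284.4) + (-1)·(-2984.0) + (1)·(+5.4) + (1)·(-1640.1) = 64.9 kJ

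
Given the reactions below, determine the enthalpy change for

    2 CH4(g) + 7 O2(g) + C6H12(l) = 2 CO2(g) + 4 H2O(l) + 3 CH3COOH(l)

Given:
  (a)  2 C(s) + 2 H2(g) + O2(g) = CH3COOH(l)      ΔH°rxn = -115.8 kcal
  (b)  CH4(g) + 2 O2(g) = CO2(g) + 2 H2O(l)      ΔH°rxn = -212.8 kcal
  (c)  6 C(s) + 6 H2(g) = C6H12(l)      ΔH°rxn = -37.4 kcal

(a) × 3: (3)·(-115.8) = -347.4 kcal
(b) × 2: (2)·(-212.8) = -425.6 kcal
(c) reversed: +37.4 kcal
By Hess's law, ΔH°rxn = (-347.4) + (-425.6) + (+37.4) = -735.6 kcal

ΔH°rxn = -735.6 kcal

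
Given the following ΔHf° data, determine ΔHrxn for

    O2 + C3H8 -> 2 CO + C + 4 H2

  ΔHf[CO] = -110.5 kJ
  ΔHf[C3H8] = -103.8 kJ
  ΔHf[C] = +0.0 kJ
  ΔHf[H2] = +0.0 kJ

ΔH°rxn = Σ nΔHf°(products) − Σ nΔHf°(reactants).
Products: 2·(-110.5) + 1·(+0.0) + 4·(+0.0) = -221.0
Reactants: 1·(+0.0) + 1·(-103.8) = -103.8
ΔHrxn = (-221.0) − (-103.8) = -117.2 kJ

ΔHrxn = -117.2 kJ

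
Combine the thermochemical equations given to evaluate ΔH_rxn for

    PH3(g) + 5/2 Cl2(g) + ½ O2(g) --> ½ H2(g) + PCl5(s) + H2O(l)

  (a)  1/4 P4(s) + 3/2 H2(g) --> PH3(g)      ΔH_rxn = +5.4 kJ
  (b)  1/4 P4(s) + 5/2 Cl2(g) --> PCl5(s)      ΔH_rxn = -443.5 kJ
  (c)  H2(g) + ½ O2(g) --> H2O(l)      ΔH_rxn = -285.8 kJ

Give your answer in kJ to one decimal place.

(a) reversed (PH3(g) must end up as a reactant): -5.4 kJ
(b) as written (PCl5(s) already on the product side): -443.5 kJ
(c) as written (H2O(l) already on the product side): -285.8 kJ
By Hess's law, ΔH_rxn = (-1)·(+5.4) + (1)·(-443.5) + (1)·(-285.8) = -734.7 kJ

ΔH_rxn = -734.7 kJ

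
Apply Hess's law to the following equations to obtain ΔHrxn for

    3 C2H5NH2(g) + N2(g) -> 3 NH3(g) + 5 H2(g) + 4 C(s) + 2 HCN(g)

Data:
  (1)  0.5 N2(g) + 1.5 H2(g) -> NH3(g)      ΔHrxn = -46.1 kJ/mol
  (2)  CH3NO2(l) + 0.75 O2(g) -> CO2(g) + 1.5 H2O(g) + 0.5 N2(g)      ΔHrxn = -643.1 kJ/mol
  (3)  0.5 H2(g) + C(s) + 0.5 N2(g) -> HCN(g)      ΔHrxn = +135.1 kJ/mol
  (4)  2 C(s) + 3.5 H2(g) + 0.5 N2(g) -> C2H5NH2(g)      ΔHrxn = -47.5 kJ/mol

ΔHrxn = 274.4 kJ/mol

(1) × 3: (3)·(-46.1) = -138.3 kJ/mol
(2): not needed.
(3) × 2: (2)·(+135.1) = +270.2 kJ/mol
(4) reversed and × 3: (-3)·(-47.5) = +142.5 kJ/mol
Since enthalpy is a state function, ΔHrxn = (3)·(-46.1) + (2)·(+135.1) + (-3)·(-47.5) = 274.4 kJ/mol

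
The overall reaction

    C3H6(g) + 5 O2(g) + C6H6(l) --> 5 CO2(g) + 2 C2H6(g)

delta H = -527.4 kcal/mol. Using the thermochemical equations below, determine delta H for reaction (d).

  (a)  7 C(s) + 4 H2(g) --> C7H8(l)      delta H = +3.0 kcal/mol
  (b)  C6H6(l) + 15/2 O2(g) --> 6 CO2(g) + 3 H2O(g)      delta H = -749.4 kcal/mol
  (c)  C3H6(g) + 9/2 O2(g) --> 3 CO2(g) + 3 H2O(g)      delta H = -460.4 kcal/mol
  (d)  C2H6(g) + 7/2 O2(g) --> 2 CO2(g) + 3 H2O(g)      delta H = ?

delta H = -341.2 kcal/mol

(a): not needed.
(b) as written: -749.4 kcal/mol
(c) as written: -460.4 kcal/mol
(d) reversed and × 2: contributes −2·x
-527.4 = (-749.4) + (-460.4) − 2·x
x = (-527.4 − (-1209.8)) / (-2) = -341.2 kcal/mol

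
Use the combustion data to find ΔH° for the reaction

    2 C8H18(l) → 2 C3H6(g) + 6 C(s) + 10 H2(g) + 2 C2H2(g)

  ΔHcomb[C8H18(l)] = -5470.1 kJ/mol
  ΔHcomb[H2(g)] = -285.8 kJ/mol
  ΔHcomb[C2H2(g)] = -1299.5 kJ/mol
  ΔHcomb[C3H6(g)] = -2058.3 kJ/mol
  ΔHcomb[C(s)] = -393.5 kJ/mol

ΔH° = 994.4 kJ/mol

Using ΔH = Σ nΔHc°(reactants) − Σ nΔHc°(products):
= [2·(-5470.1)] − [2·(-2058.3) + 6·(-393.5) + 10·(-285.8) + 2·(-1299.5)]
= 994.4 kJ/mol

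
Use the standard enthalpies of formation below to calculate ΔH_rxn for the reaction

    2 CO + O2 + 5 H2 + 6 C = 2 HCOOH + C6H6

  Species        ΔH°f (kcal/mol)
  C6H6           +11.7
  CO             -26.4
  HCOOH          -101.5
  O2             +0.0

ΔH°rxn = Σ nΔHf°(products) − Σ nΔHf°(reactants).
Products: 2·(-101.5) + 1·(+11.7) = -191.3
Reactants: 2·(-26.4) + 1·(+0.0) + 5·(+0.0) + 6·(+0.0) = -52.8
ΔH_rxn = (-191.3) − (-52.8) = -138.5 kcal/mol

ΔH_rxn = -138.5 kcal/mol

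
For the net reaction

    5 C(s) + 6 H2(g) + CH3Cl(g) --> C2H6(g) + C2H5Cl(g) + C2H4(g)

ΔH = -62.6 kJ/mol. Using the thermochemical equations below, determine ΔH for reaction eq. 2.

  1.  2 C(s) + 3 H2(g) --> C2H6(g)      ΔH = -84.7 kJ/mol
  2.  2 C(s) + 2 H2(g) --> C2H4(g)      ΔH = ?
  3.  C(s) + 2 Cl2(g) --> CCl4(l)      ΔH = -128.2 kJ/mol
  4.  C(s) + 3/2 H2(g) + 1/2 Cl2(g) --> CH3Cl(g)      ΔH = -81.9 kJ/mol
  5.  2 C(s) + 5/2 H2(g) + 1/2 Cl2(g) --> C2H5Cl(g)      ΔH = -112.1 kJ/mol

ΔH = 52.3 kJ/mol

eq. 1 as written: -84.7 kJ/mol
eq. 2 as written: contributes x
eq. 3: not needed.
eq. 4 reversed: +81.9 kJ/mol
eq. 5 as written: -112.1 kJ/mol
-62.6 = (-84.7) + (+81.9) + (-112.1) + x
x = (-62.6 − (-114.9)) / (1) = 52.3 kJ/mol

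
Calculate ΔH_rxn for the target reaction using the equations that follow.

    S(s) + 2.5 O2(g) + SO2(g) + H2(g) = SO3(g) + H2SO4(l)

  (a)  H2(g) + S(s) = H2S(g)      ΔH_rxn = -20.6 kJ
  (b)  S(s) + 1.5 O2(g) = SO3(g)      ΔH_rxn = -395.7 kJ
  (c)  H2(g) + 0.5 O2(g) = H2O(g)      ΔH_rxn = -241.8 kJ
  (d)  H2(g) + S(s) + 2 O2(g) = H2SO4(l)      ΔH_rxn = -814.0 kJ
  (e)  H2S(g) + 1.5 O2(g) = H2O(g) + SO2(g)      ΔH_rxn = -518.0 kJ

(a) reversed: +20.6 kJ
(b) as written: -395.7 kJ
(c) as written: -241.8 kJ
(d) as written: -814.0 kJ
(e) reversed: +518.0 kJ
By Hess's law, ΔH_rxn = (-1)·(-20.6) + (1)·(-395.7) + (1)·(-241.8) + (1)·(-814.0) + (-1)·(-518.0) = -912.9 kJ

ΔH_rxn = -912.9 kJ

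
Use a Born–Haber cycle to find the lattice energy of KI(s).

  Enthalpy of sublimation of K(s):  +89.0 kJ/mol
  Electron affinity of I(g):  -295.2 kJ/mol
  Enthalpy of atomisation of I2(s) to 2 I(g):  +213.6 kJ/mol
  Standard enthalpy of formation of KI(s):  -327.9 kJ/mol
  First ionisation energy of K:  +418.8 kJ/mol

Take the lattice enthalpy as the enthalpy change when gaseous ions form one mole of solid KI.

U = -647.3 kJ/mol

ΔHf° = 1·ΔHsub + 1·(ΣIE) + 1/2·D(I2) + 1·EA + U
-327.9 = 1·(+89.0) + 1·(+418.8) + 1/2·(+213.6) + 1·(-295.2) + U
U = -327.9 − (+319.4) = -647.3 kJ/mol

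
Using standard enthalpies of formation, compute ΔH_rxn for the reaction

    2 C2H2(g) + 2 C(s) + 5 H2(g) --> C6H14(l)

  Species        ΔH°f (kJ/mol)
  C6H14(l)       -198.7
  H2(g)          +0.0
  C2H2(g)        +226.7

ΔH_rxn = -652.1 kJ/mol

Products: 1·(-198.7) = -198.7
Reactants: 2·(+226.7) + 2·(+0.0) + 5·(+0.0) = +453.4
ΔH_rxn = (-198.7) − (+453.4) = -652.1 kJ/mol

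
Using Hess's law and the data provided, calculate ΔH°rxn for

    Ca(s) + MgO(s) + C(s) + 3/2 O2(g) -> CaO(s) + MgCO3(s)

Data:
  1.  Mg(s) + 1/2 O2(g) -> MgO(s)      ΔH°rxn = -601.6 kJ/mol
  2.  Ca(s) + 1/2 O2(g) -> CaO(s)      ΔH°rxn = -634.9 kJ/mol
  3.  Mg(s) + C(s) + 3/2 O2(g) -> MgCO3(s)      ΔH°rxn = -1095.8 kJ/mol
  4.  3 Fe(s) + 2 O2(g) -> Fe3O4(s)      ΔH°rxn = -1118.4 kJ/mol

eq. 1 reversed: +601.6 kJ/mol
eq. 2 as written: -634.9 kJ/mol
eq. 3 as written: -1095.8 kJ/mol
eq. 4: not needed.
ΔH°rxn = (+601.6) + (-634.9) + (-1095.8) = -1129.1 kJ/mol

ΔH°rxn = -1129.1 kJ/mol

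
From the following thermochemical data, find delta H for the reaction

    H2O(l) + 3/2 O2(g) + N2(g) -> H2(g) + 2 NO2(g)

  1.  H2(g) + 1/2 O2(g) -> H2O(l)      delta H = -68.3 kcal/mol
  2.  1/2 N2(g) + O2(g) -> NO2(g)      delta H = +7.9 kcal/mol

delta H = 84.1 kcal/mol

eq. 1 reversed: +68.3 kcal/mol
eq. 2 × 2: (2)·(+7.9) = +15.8 kcal/mol
delta H = (-1)·(-68.3) + (2)·(+7.9) = 84.1 kcal/mol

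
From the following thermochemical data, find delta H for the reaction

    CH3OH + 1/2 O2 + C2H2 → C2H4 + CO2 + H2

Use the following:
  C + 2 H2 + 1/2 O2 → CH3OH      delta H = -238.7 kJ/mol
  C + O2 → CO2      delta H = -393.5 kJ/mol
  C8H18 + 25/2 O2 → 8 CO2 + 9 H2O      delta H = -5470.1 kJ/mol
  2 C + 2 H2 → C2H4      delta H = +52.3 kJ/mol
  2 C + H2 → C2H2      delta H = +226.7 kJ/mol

delta H = -329.2 kJ/mol

equation 1 reversed (CH3OH must end up as a reactant): +238.7 kJ/mol
equation 2 as written: -393.5 kJ/mol
equation 3: not needed (H2O appears nowhere else).
equation 4 as written (C2H4 already on the product side): +52.3 kJ/mol
equation 5 reversed (C2H2 must end up as a reactant): -226.7 kJ/mol
delta H = (-1)·(-238.7) + (1)·(-393.5) + (1)·(+52.3) + (-1)·(+226.7) = -329.2 kJ/mol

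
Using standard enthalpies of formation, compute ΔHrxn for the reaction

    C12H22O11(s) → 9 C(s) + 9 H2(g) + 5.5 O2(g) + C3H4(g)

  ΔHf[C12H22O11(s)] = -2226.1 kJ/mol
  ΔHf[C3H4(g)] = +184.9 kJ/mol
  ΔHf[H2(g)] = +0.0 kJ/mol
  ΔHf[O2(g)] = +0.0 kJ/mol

ΔH°rxn = Σ nΔHf°(products) − Σ nΔHf°(reactants).
Products: 9·(+0.0) + 9·(+0.0) + 11/2·(+0.0) + 1·(+184.9) = +184.9
Reactants: 1·(-2226.1) = -2226.1
ΔHrxn = (+184.9) − (-2226.1) = 2411.0 kJ/mol

ΔHrxn = 2411.0 kJ/mol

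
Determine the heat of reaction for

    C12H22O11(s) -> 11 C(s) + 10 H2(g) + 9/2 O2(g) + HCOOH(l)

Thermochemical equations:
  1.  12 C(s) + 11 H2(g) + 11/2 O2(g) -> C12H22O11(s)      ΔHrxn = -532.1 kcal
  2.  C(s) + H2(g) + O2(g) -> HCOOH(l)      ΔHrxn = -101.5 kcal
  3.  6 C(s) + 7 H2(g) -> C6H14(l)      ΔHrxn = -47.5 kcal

ΔHrxn = 430.6 kcal

eq. 1 reversed (reverse to put C12H22O11(s) on the reactant side): +532.1 kcal
eq. 2 as written (HCOOH(l) already on the product side): -101.5 kcal
eq. 3: not needed (C6H14(l) appears nowhere else).
ΔHrxn = (-1)·(-532.1) + (1)·(-101.5) = 430.6 kcal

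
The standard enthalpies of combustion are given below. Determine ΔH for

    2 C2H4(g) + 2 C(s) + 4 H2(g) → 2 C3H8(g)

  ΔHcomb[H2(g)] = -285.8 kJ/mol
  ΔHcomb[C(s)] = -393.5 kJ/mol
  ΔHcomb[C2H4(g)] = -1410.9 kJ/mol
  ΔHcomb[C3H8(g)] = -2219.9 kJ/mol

ΔH = -312.2 kJ/mol

With combustion enthalpies, reactants minus products:
= [2·(-1410.9) + 2·(-393.5) + 4·(-285.8)] − [2·(-2219.9)]
= -312.2 kJ/mol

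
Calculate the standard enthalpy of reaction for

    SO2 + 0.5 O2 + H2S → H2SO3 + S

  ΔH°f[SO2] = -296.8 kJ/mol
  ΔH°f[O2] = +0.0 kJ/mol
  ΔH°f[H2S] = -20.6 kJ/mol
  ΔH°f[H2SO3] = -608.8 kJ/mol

ΔH°rxn = -291.4 kJ/mol

Products: 1·(-608.8) + 1·(+0.0) = -608.8
Reactants: 1·(-296.8) + 1/2·(+0.0) + 1·(-20.6) = -317.4
ΔH°rxn = (-608.8) − (-317.4) = -291.4 kJ/mol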